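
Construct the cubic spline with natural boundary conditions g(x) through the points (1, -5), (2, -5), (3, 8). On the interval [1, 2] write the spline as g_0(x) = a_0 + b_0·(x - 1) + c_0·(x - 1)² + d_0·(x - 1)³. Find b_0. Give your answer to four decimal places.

-3.2500

Write σ_i for g''(x_i). With h_i = 1, 1 and divided differences Δ_i = 0, 13, the continuity of g' gives the tridiagonal system
  1·σ_0 + 4·σ_1 + 1·σ_2 = 6(Δ_1 - Δ_0) = 78
Natural end conditions: σ_0 = σ_2 = 0.
Solving: σ_0 = 0, σ_1 = 39/2, σ_2 = 0.
On [1, 2], with g_0(x) = a_0 + b_0·(x - 1) + c_0·(x - 1)² + d_0·(x - 1)³: c_0 = σ_0/2 = 0, d_0 = (σ_1 - σ_0)/(6h_0) = 13/4, b_0 = Δ_0 - h_0(2σ_0 + σ_1)/6 = -13/4.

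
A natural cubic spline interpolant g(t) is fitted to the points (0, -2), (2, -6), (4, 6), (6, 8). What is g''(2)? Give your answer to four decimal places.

With σ_i denoting the second derivative at x_i, h_i = 2, 2, 2, and Δ_i = (y_(i+1) − y_i)/h_i = -2, 6, 1:
  2·σ_0 + 8·σ_1 + 2·σ_2 = 6(Δ_1 - Δ_0) = 48
  2·σ_1 + 8·σ_2 + 2·σ_3 = 6(Δ_2 - Δ_1) = -30
Natural end conditions: σ_0 = σ_3 = 0.
Solving the tridiagonal system: σ_0 = 0, σ_1 = 37/5, σ_2 = -28/5, σ_3 = 0.

7.4000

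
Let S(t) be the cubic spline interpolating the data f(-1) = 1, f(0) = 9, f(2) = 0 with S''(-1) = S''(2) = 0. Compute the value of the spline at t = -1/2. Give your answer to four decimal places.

Put M_i = S'' at the i-th knot. Here h = (1, 2) and Δ = (8, -9/2), so the interior equations h_(i-1)·M_(i-1) + 2(h_(i-1)+h_i)·M_i + h_i·M_(i+1) = 6(Δ_i − Δ_(i-1)) read
  1·M_0 + 6·M_1 + 2·M_2 = 6(Δ_1 - Δ_0) = -75
Natural end conditions: M_0 = M_2 = 0.
Solving: M_0 = 0, M_1 = -25/2, M_2 = 0.
On [-1, 0], S(t) = 1 + 121/12·(t + 1) + 0·(t + 1)² - 25/12·(t + 1)³.
With (t + 1) = 1/2: S(-1/2) = 185/32.

5.7813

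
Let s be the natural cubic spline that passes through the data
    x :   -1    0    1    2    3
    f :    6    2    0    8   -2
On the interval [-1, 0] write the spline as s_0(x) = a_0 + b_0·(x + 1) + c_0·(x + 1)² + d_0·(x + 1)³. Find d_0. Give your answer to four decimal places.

With M_i denoting the second derivative at x_i, h_i = 1, 1, 1, 1, and Δ_i = (y_(i+1) − y_i)/h_i = -4, -2, 8, -10:
  1·M_0 + 4·M_1 + 1·M_2 = 6(Δ_1 - Δ_0) = 12
  1·M_1 + 4·M_2 + 1·M_3 = 6(Δ_2 - Δ_1) = 60
  1·M_2 + 4·M_3 + 1·M_4 = 6(Δ_3 - Δ_2) = -108
Natural end conditions: M_0 = M_4 = 0.
Forward elimination and back-substitution give M_0 = 0, M_1 = -3, M_2 = 24, M_3 = -33, M_4 = 0.
On [-1, 0], with s_0(x) = a_0 + b_0·(x + 1) + c_0·(x + 1)² + d_0·(x + 1)³: c_0 = M_0/2 = 0, d_0 = (M_1 - M_0)/(6h_0) = -1/2, b_0 = Δ_0 - h_0(2M_0 + M_1)/6 = -7/2.

-0.5000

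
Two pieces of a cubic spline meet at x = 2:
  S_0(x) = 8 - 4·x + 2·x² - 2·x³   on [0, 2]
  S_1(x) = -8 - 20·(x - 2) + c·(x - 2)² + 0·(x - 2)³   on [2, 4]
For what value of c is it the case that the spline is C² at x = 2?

S_0''(x) = 4 - 12·x, so S_0''(2) = -20. On the right, S_1''(2) = 2c, so c = -10.

-10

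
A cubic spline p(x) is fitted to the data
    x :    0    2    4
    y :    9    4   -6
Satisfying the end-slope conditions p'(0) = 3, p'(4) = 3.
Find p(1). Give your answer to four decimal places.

Let σ_i = p''(x_i). Step sizes h_i = 2, 2; slopes of the chords Δ_i = (y_(i+1) - y_i)/h_i = -5/2, -5.
  2·σ_0 + 8·σ_1 + 2·σ_2 = 6(Δ_1 - Δ_0) = -15
Clamped end conditions give two more equations: 2h_0·σ_0 + h_0·σ_1 = 6(Δ_0 - p'(0)) = -33 and h_1·σ_1 + 2h_1·σ_2 = 6(p'(4) - Δ_1) = 48.
Solving the tridiagonal system: σ_0 = -51/8, σ_1 = -15/4, σ_2 = 111/8.
On [0, 2], p(x) = 9 + 3·x - 51/16·x² + 7/32·x³.
With x = 1: p(1) = 289/32.

9.0313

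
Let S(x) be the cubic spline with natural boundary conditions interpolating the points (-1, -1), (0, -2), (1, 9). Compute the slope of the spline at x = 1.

14

Put M_i = S'' at the i-th knot. Here h = (1, 1) and Δ = (-1, 11), so the interior equations h_(i-1)·M_(i-1) + 2(h_(i-1)+h_i)·M_i + h_i·M_(i+1) = 6(Δ_i − Δ_(i-1)) read
  1·M_0 + 4·M_1 + 1·M_2 = 6(Δ_1 - Δ_0) = 72
Natural end conditions: M_0 = M_2 = 0.
Forward elimination and back-substitution give M_0 = 0, M_1 = 18, M_2 = 0.
On [0, 1], S'(x) = b_1 + 2c_1·x + 3d_1·x² with b_1 = Δ_1 - h_1(2M_1 + M_2)/6 = 5, c_1 = M_1/2 = 9, d_1 = (M_2 - M_1)/(6h_1) = -3. So S'(1) = 14.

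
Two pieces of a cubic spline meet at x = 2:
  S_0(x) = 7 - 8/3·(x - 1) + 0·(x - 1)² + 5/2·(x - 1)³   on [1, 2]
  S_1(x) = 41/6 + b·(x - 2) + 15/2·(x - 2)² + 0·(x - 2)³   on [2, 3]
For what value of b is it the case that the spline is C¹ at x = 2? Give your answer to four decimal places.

4.8333

S_0'(x) = -8/3 + 0·(x - 1) + 15/2·(x - 1)², so S_0'(2) = 29/6. On the right, S_1'(2) = b, so b = 29/6.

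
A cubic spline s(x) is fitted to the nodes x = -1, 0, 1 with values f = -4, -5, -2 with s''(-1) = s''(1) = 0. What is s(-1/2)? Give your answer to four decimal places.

-4.8750

Let σ_i = s''(x_i). Step sizes h_i = 1, 1; slopes of the chords Δ_i = (y_(i+1) - y_i)/h_i = -1, 3.
  1·σ_0 + 4·σ_1 + 1·σ_2 = 6(Δ_1 - Δ_0) = 24
Natural end conditions: σ_0 = σ_2 = 0.
Solving the tridiagonal system: σ_0 = 0, σ_1 = 6, σ_2 = 0.
On [-1, 0], s(x) = -4 - 2·(x + 1) + 0·(x + 1)² + 1·(x + 1)³.
With (x + 1) = 1/2: s(-1/2) = -39/8.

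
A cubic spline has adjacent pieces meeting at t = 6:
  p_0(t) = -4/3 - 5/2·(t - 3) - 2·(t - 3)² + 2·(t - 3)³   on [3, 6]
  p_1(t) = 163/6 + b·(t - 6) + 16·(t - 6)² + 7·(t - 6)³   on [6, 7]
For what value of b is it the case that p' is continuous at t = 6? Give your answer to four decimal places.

p_0'(t) = -5/2 - 4·(t - 3) + 6·(t - 3)², so p_0'(6) = 79/2. On the right, p_1'(6) = b, so b = 79/2.

39.5000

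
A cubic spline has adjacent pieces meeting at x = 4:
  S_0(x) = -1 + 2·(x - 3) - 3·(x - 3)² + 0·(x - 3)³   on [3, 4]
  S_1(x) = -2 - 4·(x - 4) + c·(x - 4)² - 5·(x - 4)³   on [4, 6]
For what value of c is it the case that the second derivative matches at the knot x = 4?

-3

S_0''(x) = -6 + 0·(x - 3), so S_0''(4) = -6. On the right, S_1''(4) = 2c, so c = -3.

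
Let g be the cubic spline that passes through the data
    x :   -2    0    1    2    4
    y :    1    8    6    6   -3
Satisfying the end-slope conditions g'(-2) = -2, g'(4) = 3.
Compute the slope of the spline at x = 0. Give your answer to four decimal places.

With M_i denoting the second derivative at x_i, h_i = 2, 1, 1, 2, and Δ_i = (y_(i+1) − y_i)/h_i = 7/2, -2, 0, -9/2:
  2·M_0 + 6·M_1 + 1·M_2 = 6(Δ_1 - Δ_0) = -33
  1·M_1 + 4·M_2 + 1·M_3 = 6(Δ_2 - Δ_1) = 12
  1·M_2 + 6·M_3 + 2·M_4 = 6(Δ_3 - Δ_2) = -27
Clamped end conditions give two more equations: 2h_0·M_0 + h_0·M_1 = 6(Δ_0 - g'(-2)) = 33 and h_3·M_3 + 2h_3·M_4 = 6(g'(4) - Δ_3) = 45.
Solving the tridiagonal system: M_0 = 169/12, M_1 = -35/3, M_2 = 53/6, M_3 = -35/3, M_4 = 205/12.
On [0, 1], g'(x) = b_1 + 2c_1·x + 3d_1·x² with b_1 = Δ_1 - h_1(2M_1 + M_2)/6 = 5/12, c_1 = M_1/2 = -35/6, d_1 = (M_2 - M_1)/(6h_1) = 41/12. So g'(0) = 5/12.

0.4167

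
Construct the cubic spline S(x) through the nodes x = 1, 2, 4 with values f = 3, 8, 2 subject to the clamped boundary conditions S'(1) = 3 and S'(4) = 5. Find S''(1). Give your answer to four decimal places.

Write M_i for S''(x_i). With h_i = 1, 2 and divided differences Δ_i = 5, -3, the continuity of S' gives the tridiagonal system
  1·M_0 + 6·M_1 + 2·M_2 = 6(Δ_1 - Δ_0) = -48
Clamped end conditions give two more equations: 2h_0·M_0 + h_0·M_1 = 6(Δ_0 - S'(1)) = 12 and h_1·M_1 + 2h_1·M_2 = 6(S'(4) - Δ_1) = 48.
Forward elimination and back-substitution give M_0 = 44/3, M_1 = -52/3, M_2 = 62/3.

14.6667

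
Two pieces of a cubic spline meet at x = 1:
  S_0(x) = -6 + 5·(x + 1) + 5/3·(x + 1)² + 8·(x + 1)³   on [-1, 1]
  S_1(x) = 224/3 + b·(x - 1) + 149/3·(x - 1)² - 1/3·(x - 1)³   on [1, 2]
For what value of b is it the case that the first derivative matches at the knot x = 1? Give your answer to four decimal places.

107.6667

S_0'(x) = 5 + 10/3·(x + 1) + 24·(x + 1)², so S_0'(1) = 323/3. On the right, S_1'(1) = b, so b = 323/3.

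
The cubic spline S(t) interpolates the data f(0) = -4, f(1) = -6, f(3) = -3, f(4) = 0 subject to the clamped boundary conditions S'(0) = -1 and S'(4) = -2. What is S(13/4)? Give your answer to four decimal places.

Put M_i = S'' at the i-th knot. Here h = (1, 2, 1) and Δ = (-2, 3/2, 3), so the interior equations h_(i-1)·M_(i-1) + 2(h_(i-1)+h_i)·M_i + h_i·M_(i+1) = 6(Δ_i − Δ_(i-1)) read
  1·M_0 + 6·M_1 + 2·M_2 = 6(Δ_1 - Δ_0) = 21
  2·M_1 + 6·M_2 + 1·M_3 = 6(Δ_2 - Δ_1) = 9
Clamped end conditions give two more equations: 2h_0·M_0 + h_0·M_1 = 6(Δ_0 - S'(0)) = -6 and h_2·M_2 + 2h_2·M_3 = 6(S'(4) - Δ_2) = -30.
Solving the tridiagonal system: M_0 = -23/5, M_1 = 16/5, M_2 = 16/5, M_3 = -83/5.
On [3, 4], S(t) = -3 + 47/10·(t - 3) + 8/5·(t - 3)² - 33/10·(t - 3)³.
With (t - 3) = 1/4: S(13/4) = -1137/640.

-1.7766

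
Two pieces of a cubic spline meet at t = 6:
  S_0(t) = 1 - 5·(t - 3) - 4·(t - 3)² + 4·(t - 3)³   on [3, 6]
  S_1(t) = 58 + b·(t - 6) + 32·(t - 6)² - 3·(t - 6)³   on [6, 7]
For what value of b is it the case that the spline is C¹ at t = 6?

79

S_0'(t) = -5 - 8·(t - 3) + 12·(t - 3)², so S_0'(6) = 79. On the right, S_1'(6) = b, so b = 79.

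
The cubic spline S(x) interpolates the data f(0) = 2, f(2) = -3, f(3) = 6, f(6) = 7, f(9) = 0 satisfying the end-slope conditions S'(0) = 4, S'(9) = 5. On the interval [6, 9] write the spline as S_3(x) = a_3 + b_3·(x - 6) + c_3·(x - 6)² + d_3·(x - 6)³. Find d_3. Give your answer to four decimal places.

0.5072

Let M_i = S''(x_i). Step sizes h_i = 2, 1, 3, 3; slopes of the chords Δ_i = (y_(i+1) - y_i)/h_i = -5/2, 9, 1/3, -7/3.
  2·M_0 + 6·M_1 + 1·M_2 = 6(Δ_1 - Δ_0) = 69
  1·M_1 + 8·M_2 + 3·M_3 = 6(Δ_2 - Δ_1) = -52
  3·M_2 + 12·M_3 + 3·M_4 = 6(Δ_3 - Δ_2) = -16
Clamped end conditions give two more equations: 2h_0·M_0 + h_0·M_1 = 6(Δ_0 - S'(0)) = -39 and h_3·M_3 + 2h_3·M_4 = 6(S'(9) - Δ_3) = 44.
Hence M_0 = -6301/324, M_1 = 1571/81, M_2 = -1373/162, M_3 = -97/81, M_4 = 1285/162.
On [6, 9], with S_3(x) = a_3 + b_3·(x - 6) + c_3·(x - 6)² + d_3·(x - 6)³: c_3 = M_3/2 = -97/162, d_3 = (M_4 - M_3)/(6h_3) = 493/972, b_3 = Δ_3 - h_3(2M_3 + M_4)/6 = -551/108.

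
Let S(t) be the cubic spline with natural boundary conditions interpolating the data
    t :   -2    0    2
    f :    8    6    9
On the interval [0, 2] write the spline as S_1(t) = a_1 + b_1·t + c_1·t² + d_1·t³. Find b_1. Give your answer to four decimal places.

0.2500

Put m_i = S'' at the i-th knot. Here h = (2, 2) and Δ = (-1, 3/2), so the interior equations h_(i-1)·m_(i-1) + 2(h_(i-1)+h_i)·m_i + h_i·m_(i+1) = 6(Δ_i − Δ_(i-1)) read
  2·m_0 + 8·m_1 + 2·m_2 = 6(Δ_1 - Δ_0) = 15
Natural end conditions: m_0 = m_2 = 0.
Solving: m_0 = 0, m_1 = 15/8, m_2 = 0.
On [0, 2], with S_1(t) = a_1 + b_1·t + c_1·t² + d_1·t³: c_1 = m_1/2 = 15/16, d_1 = (m_2 - m_1)/(6h_1) = -5/32, b_1 = Δ_1 - h_1(2m_1 + m_2)/6 = 1/4.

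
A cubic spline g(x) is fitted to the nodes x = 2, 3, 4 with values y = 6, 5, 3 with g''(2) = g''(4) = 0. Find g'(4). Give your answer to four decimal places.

With σ_i denoting the second derivative at x_i, h_i = 1, 1, and Δ_i = (y_(i+1) − y_i)/h_i = -1, -2:
  1·σ_0 + 4·σ_1 + 1·σ_2 = 6(Δ_1 - Δ_0) = -6
Natural end conditions: σ_0 = σ_2 = 0.
Solving: σ_0 = 0, σ_1 = -3/2, σ_2 = 0.
On [3, 4], g'(x) = b_1 + 2c_1·(x - 3) + 3d_1·(x - 3)² with b_1 = Δ_1 - h_1(2σ_1 + σ_2)/6 = -3/2, c_1 = σ_1/2 = -3/4, d_1 = (σ_2 - σ_1)/(6h_1) = 1/4. So g'(4) = -9/4.

-2.2500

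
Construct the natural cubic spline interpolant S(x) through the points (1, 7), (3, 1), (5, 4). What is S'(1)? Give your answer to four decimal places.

-4.1250

Write M_i for S''(x_i). With h_i = 2, 2 and divided differences Δ_i = -3, 3/2, the continuity of S' gives the tridiagonal system
  2·M_0 + 8·M_1 + 2·M_2 = 6(Δ_1 - Δ_0) = 27
Natural end conditions: M_0 = M_2 = 0.
Solving: M_0 = 0, M_1 = 27/8, M_2 = 0.
On [1, 3], S'(x) = b_0 + 2c_0·(x - 1) + 3d_0·(x - 1)² with b_0 = Δ_0 - h_0(2M_0 + M_1)/6 = -33/8, c_0 = M_0/2 = 0, d_0 = (M_1 - M_0)/(6h_0) = 9/32. So S'(1) = -33/8.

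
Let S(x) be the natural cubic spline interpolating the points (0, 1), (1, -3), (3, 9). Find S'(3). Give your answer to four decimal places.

With M_i denoting the second derivative at x_i, h_i = 1, 2, and Δ_i = (y_(i+1) − y_i)/h_i = -4, 6:
  1·M_0 + 6·M_1 + 2·M_2 = 6(Δ_1 - Δ_0) = 60
Natural end conditions: M_0 = M_2 = 0.
Forward elimination and back-substitution give M_0 = 0, M_1 = 10, M_2 = 0.
On [1, 3], S'(x) = b_1 + 2c_1·(x - 1) + 3d_1·(x - 1)² with b_1 = Δ_1 - h_1(2M_1 + M_2)/6 = -2/3, c_1 = M_1/2 = 5, d_1 = (M_2 - M_1)/(6h_1) = -5/6. So S'(3) = 28/3.

9.3333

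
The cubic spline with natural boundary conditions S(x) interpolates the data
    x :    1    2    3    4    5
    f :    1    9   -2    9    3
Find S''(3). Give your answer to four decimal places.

53.1429

Write m_i for S''(x_i). With h_i = 1, 1, 1, 1 and divided differences Δ_i = 8, -11, 11, -6, the continuity of S' gives the tridiagonal system
  1·m_0 + 4·m_1 + 1·m_2 = 6(Δ_1 - Δ_0) = -114
  1·m_1 + 4·m_2 + 1·m_3 = 6(Δ_2 - Δ_1) = 132
  1·m_2 + 4·m_3 + 1·m_4 = 6(Δ_3 - Δ_2) = -102
Natural end conditions: m_0 = m_4 = 0.
Solving: m_0 = 0, m_1 = -585/14, m_2 = 372/7, m_3 = -543/14, m_4 = 0.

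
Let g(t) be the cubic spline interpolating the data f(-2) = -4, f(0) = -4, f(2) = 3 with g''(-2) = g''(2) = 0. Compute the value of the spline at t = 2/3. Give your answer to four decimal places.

-2.3148

With M_i denoting the second derivative at x_i, h_i = 2, 2, and Δ_i = (y_(i+1) − y_i)/h_i = 0, 7/2:
  2·M_0 + 8·M_1 + 2·M_2 = 6(Δ_1 - Δ_0) = 21
Natural end conditions: M_0 = M_2 = 0.
Forward elimination and back-substitution give M_0 = 0, M_1 = 21/8, M_2 = 0.
On [0, 2], g(t) = -4 + 7/4·t + 21/16·t² - 7/32·t³.
With t = 2/3: g(2/3) = -125/54.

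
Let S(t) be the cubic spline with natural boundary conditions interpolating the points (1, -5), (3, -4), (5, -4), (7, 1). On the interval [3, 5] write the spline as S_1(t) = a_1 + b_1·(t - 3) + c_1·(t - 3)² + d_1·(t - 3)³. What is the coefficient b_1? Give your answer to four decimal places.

-0.1000

Put m_i = S'' at the i-th knot. Here h = (2, 2, 2) and Δ = (1/2, 0, 5/2), so the interior equations h_(i-1)·m_(i-1) + 2(h_(i-1)+h_i)·m_i + h_i·m_(i+1) = 6(Δ_i − Δ_(i-1)) read
  2·m_0 + 8·m_1 + 2·m_2 = 6(Δ_1 - Δ_0) = -3
  2·m_1 + 8·m_2 + 2·m_3 = 6(Δ_2 - Δ_1) = 15
Natural end conditions: m_0 = m_3 = 0.
Forward elimination and back-substitution give m_0 = 0, m_1 = -9/10, m_2 = 21/10, m_3 = 0.
On [3, 5], with S_1(t) = a_1 + b_1·(t - 3) + c_1·(t - 3)² + d_1·(t - 3)³: c_1 = m_1/2 = -9/20, d_1 = (m_2 - m_1)/(6h_1) = 1/4, b_1 = Δ_1 - h_1(2m_1 + m_2)/6 = -1/10.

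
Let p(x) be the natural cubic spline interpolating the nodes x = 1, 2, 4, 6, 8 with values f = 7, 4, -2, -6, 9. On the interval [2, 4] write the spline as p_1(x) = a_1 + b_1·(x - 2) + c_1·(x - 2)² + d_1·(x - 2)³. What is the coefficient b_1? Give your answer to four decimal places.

With M_i denoting the second derivative at x_i, h_i = 1, 2, 2, 2, and Δ_i = (y_(i+1) − y_i)/h_i = -3, -3, -2, 15/2:
  1·M_0 + 6·M_1 + 2·M_2 = 6(Δ_1 - Δ_0) = 0
  2·M_1 + 8·M_2 + 2·M_3 = 6(Δ_2 - Δ_1) = 6
  2·M_2 + 8·M_3 + 2·M_4 = 6(Δ_3 - Δ_2) = 57
Natural end conditions: M_0 = M_4 = 0.
Forward elimination and back-substitution give M_0 = 0, M_1 = 33/82, M_2 = -99/82, M_3 = 609/82, M_4 = 0.
On [2, 4], with p_1(x) = a_1 + b_1·(x - 2) + c_1·(x - 2)² + d_1·(x - 2)³: c_1 = M_1/2 = 33/164, d_1 = (M_2 - M_1)/(6h_1) = -11/82, b_1 = Δ_1 - h_1(2M_1 + M_2)/6 = -235/82.

-2.8659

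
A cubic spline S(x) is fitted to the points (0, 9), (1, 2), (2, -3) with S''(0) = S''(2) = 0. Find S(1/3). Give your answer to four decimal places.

Let M_i = S''(x_i). Step sizes h_i = 1, 1; slopes of the chords Δ_i = (y_(i+1) - y_i)/h_i = -7, -5.
  1·M_0 + 4·M_1 + 1·M_2 = 6(Δ_1 - Δ_0) = 12
Natural end conditions: M_0 = M_2 = 0.
Hence M_0 = 0, M_1 = 3, M_2 = 0.
On [0, 1], S(x) = 9 - 15/2·x + 0·x² + 1/2·x³.
With x = 1/3: S(1/3) = 176/27.

6.5185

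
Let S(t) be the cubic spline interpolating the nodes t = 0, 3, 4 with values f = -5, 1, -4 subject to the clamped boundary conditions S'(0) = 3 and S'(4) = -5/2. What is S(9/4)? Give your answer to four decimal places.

Put M_i = S'' at the i-th knot. Here h = (3, 1) and Δ = (2, -5), so the interior equations h_(i-1)·M_(i-1) + 2(h_(i-1)+h_i)·M_i + h_i·M_(i+1) = 6(Δ_i − Δ_(i-1)) read
  3·M_0 + 8·M_1 + 1·M_2 = 6(Δ_1 - Δ_0) = -42
Clamped end conditions give two more equations: 2h_0·M_0 + h_0·M_1 = 6(Δ_0 - S'(0)) = -6 and h_1·M_1 + 2h_1·M_2 = 6(S'(4) - Δ_1) = 15.
Solving: M_0 = 23/8, M_1 = -31/4, M_2 = 91/8.
On [0, 3], S(t) = -5 + 3·t + 23/16·t² - 85/144·t³.
With t = 9/4: S(9/4) = 2359/1024.

2.3037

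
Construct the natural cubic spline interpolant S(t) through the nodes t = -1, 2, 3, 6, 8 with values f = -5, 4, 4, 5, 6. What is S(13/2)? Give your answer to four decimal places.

5.2653

Put σ_i = S'' at the i-th knot. Here h = (3, 1, 3, 2) and Δ = (3, 0, 1/3, 1/2), so the interior equations h_(i-1)·σ_(i-1) + 2(h_(i-1)+h_i)·σ_i + h_i·σ_(i+1) = 6(Δ_i − Δ_(i-1)) read
  3·σ_0 + 8·σ_1 + 1·σ_2 = 6(Δ_1 - Δ_0) = -18
  1·σ_1 + 8·σ_2 + 3·σ_3 = 6(Δ_2 - Δ_1) = 2
  3·σ_2 + 10·σ_3 + 2·σ_4 = 6(Δ_3 - Δ_2) = 1
Natural end conditions: σ_0 = σ_4 = 0.
Hence σ_0 = 0, σ_1 = -1295/558, σ_2 = 158/279, σ_3 = -13/186, σ_4 = 0.
On [6, 8], S(t) = 5 + 305/558·(t - 6) - 13/372·(t - 6)² + 13/2232·(t - 6)³.
With (t - 6) = 1/2: S(13/2) = 31339/5952.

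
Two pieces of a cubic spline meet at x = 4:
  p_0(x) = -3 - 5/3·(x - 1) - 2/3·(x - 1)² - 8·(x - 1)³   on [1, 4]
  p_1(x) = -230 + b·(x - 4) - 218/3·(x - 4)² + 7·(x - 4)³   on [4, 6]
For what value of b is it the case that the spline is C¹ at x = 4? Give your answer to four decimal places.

-221.6667

p_0'(x) = -5/3 - 4/3·(x - 1) - 24·(x - 1)², so p_0'(4) = -665/3. On the right, p_1'(4) = b, so b = -665/3.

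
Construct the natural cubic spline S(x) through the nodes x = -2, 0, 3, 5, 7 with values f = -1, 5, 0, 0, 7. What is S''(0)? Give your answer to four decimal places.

Let σ_i = S''(x_i). Step sizes h_i = 2, 3, 2, 2; slopes of the chords Δ_i = (y_(i+1) - y_i)/h_i = 3, -5/3, 0, 7/2.
  2·σ_0 + 10·σ_1 + 3·σ_2 = 6(Δ_1 - Δ_0) = -28
  3·σ_1 + 10·σ_2 + 2·σ_3 = 6(Δ_2 - Δ_1) = 10
  2·σ_2 + 8·σ_3 + 2·σ_4 = 6(Δ_3 - Δ_2) = 21
Natural end conditions: σ_0 = σ_4 = 0.
Forward elimination and back-substitution give σ_0 = 0, σ_1 = -1121/344, σ_2 = 263/172, σ_3 = 1543/688, σ_4 = 0.

-3.2587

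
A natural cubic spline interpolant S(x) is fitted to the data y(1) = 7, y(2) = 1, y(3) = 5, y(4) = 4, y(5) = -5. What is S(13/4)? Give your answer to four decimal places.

With M_i denoting the second derivative at x_i, h_i = 1, 1, 1, 1, and Δ_i = (y_(i+1) − y_i)/h_i = -6, 4, -1, -9:
  1·M_0 + 4·M_1 + 1·M_2 = 6(Δ_1 - Δ_0) = 60
  1·M_1 + 4·M_2 + 1·M_3 = 6(Δ_2 - Δ_1) = -30
  1·M_2 + 4·M_3 + 1·M_4 = 6(Δ_3 - Δ_2) = -48
Natural end conditions: M_0 = M_4 = 0.
Solving the tridiagonal system: M_0 = 0, M_1 = 243/14, M_2 = -66/7, M_3 = -135/14, M_4 = 0.
On [3, 4], S(x) = 5 + 15/4·(x - 3) - 33/7·(x - 3)² - 1/28·(x - 3)³.
With (x - 3) = 1/4: S(13/4) = 10111/1792.

5.6423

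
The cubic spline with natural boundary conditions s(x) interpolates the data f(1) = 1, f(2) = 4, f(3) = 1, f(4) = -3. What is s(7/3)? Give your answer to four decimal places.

3.5284

Let σ_i = s''(x_i). Step sizes h_i = 1, 1, 1; slopes of the chords Δ_i = (y_(i+1) - y_i)/h_i = 3, -3, -4.
  1·σ_0 + 4·σ_1 + 1·σ_2 = 6(Δ_1 - Δ_0) = -36
  1·σ_1 + 4·σ_2 + 1·σ_3 = 6(Δ_2 - Δ_1) = -6
Natural end conditions: σ_0 = σ_3 = 0.
Forward elimination and back-substitution give σ_0 = 0, σ_1 = -46/5, σ_2 = 4/5, σ_3 = 0.
On [2, 3], s(x) = 4 - 1/15·(x - 2) - 23/5·(x - 2)² + 5/3·(x - 2)³.
With (x - 2) = 1/3: s(7/3) = 1429/405.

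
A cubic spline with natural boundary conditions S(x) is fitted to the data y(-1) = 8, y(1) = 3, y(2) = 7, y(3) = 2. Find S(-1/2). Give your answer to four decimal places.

5.3234

Put m_i = S'' at the i-th knot. Here h = (2, 1, 1) and Δ = (-5/2, 4, -5), so the interior equations h_(i-1)·m_(i-1) + 2(h_(i-1)+h_i)·m_i + h_i·m_(i+1) = 6(Δ_i − Δ_(i-1)) read
  2·m_0 + 6·m_1 + 1·m_2 = 6(Δ_1 - Δ_0) = 39
  1·m_1 + 4·m_2 + 1·m_3 = 6(Δ_2 - Δ_1) = -54
Natural end conditions: m_0 = m_3 = 0.
Solving: m_0 = 0, m_1 = 210/23, m_2 = -363/23, m_3 = 0.
On [-1, 1], S(x) = 8 - 255/46·(x + 1) + 0·(x + 1)² + 35/46·(x + 1)³.
With (x + 1) = 1/2: S(-1/2) = 1959/368.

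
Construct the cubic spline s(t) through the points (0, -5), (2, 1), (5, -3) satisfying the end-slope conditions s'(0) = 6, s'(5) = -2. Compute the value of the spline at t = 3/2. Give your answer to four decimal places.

0.4844

Put m_i = s'' at the i-th knot. Here h = (2, 3) and Δ = (3, -4/3), so the interior equations h_(i-1)·m_(i-1) + 2(h_(i-1)+h_i)·m_i + h_i·m_(i+1) = 6(Δ_i − Δ_(i-1)) read
  2·m_0 + 10·m_1 + 3·m_2 = 6(Δ_1 - Δ_0) = -26
Clamped end conditions give two more equations: 2h_0·m_0 + h_0·m_1 = 6(Δ_0 - s'(0)) = -18 and h_1·m_1 + 2h_1·m_2 = 6(s'(5) - Δ_1) = -4.
Solving the tridiagonal system: m_0 = -7/2, m_1 = -2, m_2 = 1/3.
On [0, 2], s(t) = -5 + 6·t - 7/4·t² + 1/8·t³.
With t = 3/2: s(3/2) = 31/64.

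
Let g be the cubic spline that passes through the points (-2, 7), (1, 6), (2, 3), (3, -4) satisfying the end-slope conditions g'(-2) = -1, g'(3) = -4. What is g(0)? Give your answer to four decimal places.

6.4968

Let σ_i = g''(x_i). Step sizes h_i = 3, 1, 1; slopes of the chords Δ_i = (y_(i+1) - y_i)/h_i = -1/3, -3, -7.
  3·σ_0 + 8·σ_1 + 1·σ_2 = 6(Δ_1 - Δ_0) = -16
  1·σ_1 + 4·σ_2 + 1·σ_3 = 6(Δ_2 - Δ_1) = -24
Clamped end conditions give two more equations: 2h_0·σ_0 + h_0·σ_1 = 6(Δ_0 - g'(-2)) = 4 and h_2·σ_2 + 2h_2·σ_3 = 6(g'(3) - Δ_2) = 18.
Solving the tridiagonal system: σ_0 = 118/87, σ_1 = -40/29, σ_2 = -262/29, σ_3 = 392/29.
On [-2, 1], g(t) = 7 - 1·(t + 2) + 59/87·(t + 2)² - 119/783·(t + 2)³.
With (t + 2) = 2: g(0) = 5087/783.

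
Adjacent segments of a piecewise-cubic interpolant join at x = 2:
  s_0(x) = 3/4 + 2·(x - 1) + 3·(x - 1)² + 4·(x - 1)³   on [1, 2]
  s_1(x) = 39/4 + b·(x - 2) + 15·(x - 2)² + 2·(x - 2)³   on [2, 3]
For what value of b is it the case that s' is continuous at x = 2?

20

s_0'(x) = 2 + 6·(x - 1) + 12·(x - 1)², so s_0'(2) = 20. On the right, s_1'(2) = b, so b = 20.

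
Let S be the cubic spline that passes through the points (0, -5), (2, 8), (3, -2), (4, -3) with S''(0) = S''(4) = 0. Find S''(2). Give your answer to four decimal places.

Let M_i = S''(x_i). Step sizes h_i = 2, 1, 1; slopes of the chords Δ_i = (y_(i+1) - y_i)/h_i = 13/2, -10, -1.
  2·M_0 + 6·M_1 + 1·M_2 = 6(Δ_1 - Δ_0) = -99
  1·M_1 + 4·M_2 + 1·M_3 = 6(Δ_2 - Δ_1) = 54
Natural end conditions: M_0 = M_3 = 0.
Solving: M_0 = 0, M_1 = -450/23, M_2 = 423/23, M_3 = 0.

-19.5652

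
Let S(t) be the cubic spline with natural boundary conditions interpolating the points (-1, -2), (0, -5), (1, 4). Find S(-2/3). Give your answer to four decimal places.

-3.8889

Put σ_i = S'' at the i-th knot. Here h = (1, 1) and Δ = (-3, 9), so the interior equations h_(i-1)·σ_(i-1) + 2(h_(i-1)+h_i)·σ_i + h_i·σ_(i+1) = 6(Δ_i − Δ_(i-1)) read
  1·σ_0 + 4·σ_1 + 1·σ_2 = 6(Δ_1 - Δ_0) = 72
Natural end conditions: σ_0 = σ_2 = 0.
Hence σ_0 = 0, σ_1 = 18, σ_2 = 0.
On [-1, 0], S(t) = -2 - 6·(t + 1) + 0·(t + 1)² + 3·(t + 1)³.
With (t + 1) = 1/3: S(-2/3) = -35/9.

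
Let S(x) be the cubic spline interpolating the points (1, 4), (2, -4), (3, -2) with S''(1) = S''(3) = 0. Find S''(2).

15

Write m_i for S''(x_i). With h_i = 1, 1 and divided differences Δ_i = -8, 2, the continuity of S' gives the tridiagonal system
  1·m_0 + 4·m_1 + 1·m_2 = 6(Δ_1 - Δ_0) = 60
Natural end conditions: m_0 = m_2 = 0.
Hence m_0 = 0, m_1 = 15, m_2 = 0.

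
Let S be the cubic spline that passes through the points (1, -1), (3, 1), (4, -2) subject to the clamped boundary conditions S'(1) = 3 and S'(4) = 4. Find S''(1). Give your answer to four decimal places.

1.3333

Write M_i for S''(x_i). With h_i = 2, 1 and divided differences Δ_i = 1, -3, the continuity of S' gives the tridiagonal system
  2·M_0 + 6·M_1 + 1·M_2 = 6(Δ_1 - Δ_0) = -24
Clamped end conditions give two more equations: 2h_0·M_0 + h_0·M_1 = 6(Δ_0 - S'(1)) = -12 and h_1·M_1 + 2h_1·M_2 = 6(S'(4) - Δ_1) = 42.
Solving the tridiagonal system: M_0 = 4/3, M_1 = -26/3, M_2 = 76/3.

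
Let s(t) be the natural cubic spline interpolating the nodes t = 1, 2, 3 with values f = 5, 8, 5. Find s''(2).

-9

Put M_i = s'' at the i-th knot. Here h = (1, 1) and Δ = (3, -3), so the interior equations h_(i-1)·M_(i-1) + 2(h_(i-1)+h_i)·M_i + h_i·M_(i+1) = 6(Δ_i − Δ_(i-1)) read
  1·M_0 + 4·M_1 + 1·M_2 = 6(Δ_1 - Δ_0) = -36
Natural end conditions: M_0 = M_2 = 0.
Solving: M_0 = 0, M_1 = -9, M_2 = 0.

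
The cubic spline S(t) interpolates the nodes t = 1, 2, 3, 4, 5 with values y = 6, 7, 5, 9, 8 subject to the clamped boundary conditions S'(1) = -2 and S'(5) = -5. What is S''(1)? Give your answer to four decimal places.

Let m_i = S''(x_i). Step sizes h_i = 1, 1, 1, 1; slopes of the chords Δ_i = (y_(i+1) - y_i)/h_i = 1, -2, 4, -1.
  1·m_0 + 4·m_1 + 1·m_2 = 6(Δ_1 - Δ_0) = -18
  1·m_1 + 4·m_2 + 1·m_3 = 6(Δ_2 - Δ_1) = 36
  1·m_2 + 4·m_3 + 1·m_4 = 6(Δ_3 - Δ_2) = -30
Clamped end conditions give two more equations: 2h_0·m_0 + h_0·m_1 = 6(Δ_0 - S'(1)) = 18 and h_3·m_3 + 2h_3·m_4 = 6(S'(5) - Δ_3) = -24.
Solving the tridiagonal system: m_0 = 417/28, m_1 = -165/14, m_2 = 57/4, m_3 = -129/14, m_4 = -207/28.

14.8929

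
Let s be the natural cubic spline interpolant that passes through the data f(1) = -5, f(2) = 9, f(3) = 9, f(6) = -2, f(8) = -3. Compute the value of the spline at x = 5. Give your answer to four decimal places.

Let M_i = s''(x_i). Step sizes h_i = 1, 1, 3, 2; slopes of the chords Δ_i = (y_(i+1) - y_i)/h_i = 14, 0, -11/3, -1/2.
  1·M_0 + 4·M_1 + 1·M_2 = 6(Δ_1 - Δ_0) = -84
  1·M_1 + 8·M_2 + 3·M_3 = 6(Δ_2 - Δ_1) = -22
  3·M_2 + 10·M_3 + 2·M_4 = 6(Δ_3 - Δ_2) = 19
Natural end conditions: M_0 = M_4 = 0.
Solving: M_0 = 0, M_1 = -5687/274, M_2 = -134/137, M_3 = 601/274, M_4 = 0.
On [3, 6], s(x) = 9 - 6223/1644·(x - 3) - 67/137·(x - 3)² + 869/4932·(x - 3)³.
With (x - 3) = 2: s(5) = 2177/2466.

0.8828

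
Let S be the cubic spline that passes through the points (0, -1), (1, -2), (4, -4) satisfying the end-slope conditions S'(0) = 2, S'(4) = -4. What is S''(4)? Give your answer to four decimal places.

Put M_i = S'' at the i-th knot. Here h = (1, 3) and Δ = (-1, -2/3), so the interior equations h_(i-1)·M_(i-1) + 2(h_(i-1)+h_i)·M_i + h_i·M_(i+1) = 6(Δ_i − Δ_(i-1)) read
  1·M_0 + 8·M_1 + 3·M_2 = 6(Δ_1 - Δ_0) = 2
Clamped end conditions give two more equations: 2h_0·M_0 + h_0·M_1 = 6(Δ_0 - S'(0)) = -18 and h_1·M_1 + 2h_1·M_2 = 6(S'(4) - Δ_1) = -20.
Solving the tridiagonal system: M_0 = -43/4, M_1 = 7/2, M_2 = -61/12.

-5.0833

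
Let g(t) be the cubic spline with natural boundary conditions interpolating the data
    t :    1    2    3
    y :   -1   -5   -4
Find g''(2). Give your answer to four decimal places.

Let M_i = g''(x_i). Step sizes h_i = 1, 1; slopes of the chords Δ_i = (y_(i+1) - y_i)/h_i = -4, 1.
  1·M_0 + 4·M_1 + 1·M_2 = 6(Δ_1 - Δ_0) = 30
Natural end conditions: M_0 = M_2 = 0.
Solving: M_0 = 0, M_1 = 15/2, M_2 = 0.

7.5000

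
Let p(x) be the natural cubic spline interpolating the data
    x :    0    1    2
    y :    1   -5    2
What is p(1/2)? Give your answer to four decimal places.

-3.2188

Write M_i for p''(x_i). With h_i = 1, 1 and divided differences Δ_i = -6, 7, the continuity of p' gives the tridiagonal system
  1·M_0 + 4·M_1 + 1·M_2 = 6(Δ_1 - Δ_0) = 78
Natural end conditions: M_0 = M_2 = 0.
Forward elimination and back-substitution give M_0 = 0, M_1 = 39/2, M_2 = 0.
On [0, 1], p(x) = 1 - 37/4·x + 0·x² + 13/4·x³.
With x = 1/2: p(1/2) = -103/32.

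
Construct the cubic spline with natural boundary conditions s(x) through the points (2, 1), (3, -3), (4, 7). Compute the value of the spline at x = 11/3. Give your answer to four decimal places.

With M_i denoting the second derivative at x_i, h_i = 1, 1, and Δ_i = (y_(i+1) − y_i)/h_i = -4, 10:
  1·M_0 + 4·M_1 + 1·M_2 = 6(Δ_1 - Δ_0) = 84
Natural end conditions: M_0 = M_2 = 0.
Solving the tridiagonal system: M_0 = 0, M_1 = 21, M_2 = 0.
On [3, 4], s(x) = -3 + 3·(x - 3) + 21/2·(x - 3)² - 7/2·(x - 3)³.
With (x - 3) = 2/3: s(11/3) = 71/27.

2.6296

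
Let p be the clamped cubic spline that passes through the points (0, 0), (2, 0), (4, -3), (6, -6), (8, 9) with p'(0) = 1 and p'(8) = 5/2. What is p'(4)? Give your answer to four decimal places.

-3.2857

Write σ_i for p''(x_i). With h_i = 2, 2, 2, 2 and divided differences Δ_i = 0, -3/2, -3/2, 15/2, the continuity of p' gives the tridiagonal system
  2·σ_0 + 8·σ_1 + 2·σ_2 = 6(Δ_1 - Δ_0) = -9
  2·σ_1 + 8·σ_2 + 2·σ_3 = 6(Δ_2 - Δ_1) = 0
  2·σ_2 + 8·σ_3 + 2·σ_4 = 6(Δ_3 - Δ_2) = 54
Clamped end conditions give two more equations: 2h_0·σ_0 + h_0·σ_1 = 6(Δ_0 - p'(0)) = -6 and h_3·σ_3 + 2h_3·σ_4 = 6(p'(8) - Δ_3) = -30.
Hence σ_0 = -81/56, σ_1 = -3/28, σ_2 = -21/8, σ_3 = 297/28, σ_4 = -717/56.
On [4, 6], p'(x) = b_2 + 2c_2·(x - 4) + 3d_2·(x - 4)² with b_2 = Δ_2 - h_2(2σ_2 + σ_3)/6 = -23/7, c_2 = σ_2/2 = -21/16, d_2 = (σ_3 - σ_2)/(6h_2) = 247/224. So p'(4) = -23/7.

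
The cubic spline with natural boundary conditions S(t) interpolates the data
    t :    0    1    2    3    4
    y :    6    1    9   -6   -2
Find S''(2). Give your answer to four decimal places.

Put m_i = S'' at the i-th knot. Here h = (1, 1, 1, 1) and Δ = (-5, 8, -15, 4), so the interior equations h_(i-1)·m_(i-1) + 2(h_(i-1)+h_i)·m_i + h_i·m_(i+1) = 6(Δ_i − Δ_(i-1)) read
  1·m_0 + 4·m_1 + 1·m_2 = 6(Δ_1 - Δ_0) = 78
  1·m_1 + 4·m_2 + 1·m_3 = 6(Δ_2 - Δ_1) = -138
  1·m_2 + 4·m_3 + 1·m_4 = 6(Δ_3 - Δ_2) = 114
Natural end conditions: m_0 = m_4 = 0.
Forward elimination and back-substitution give m_0 = 0, m_1 = 459/14, m_2 = -372/7, m_3 = 585/14, m_4 = 0.

-53.1429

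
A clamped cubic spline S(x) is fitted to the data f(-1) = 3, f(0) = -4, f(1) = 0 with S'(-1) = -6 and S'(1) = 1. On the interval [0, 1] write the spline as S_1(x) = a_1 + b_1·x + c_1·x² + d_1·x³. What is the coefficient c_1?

13

Write m_i for S''(x_i). With h_i = 1, 1 and divided differences Δ_i = -7, 4, the continuity of S' gives the tridiagonal system
  1·m_0 + 4·m_1 + 1·m_2 = 6(Δ_1 - Δ_0) = 66
Clamped end conditions give two more equations: 2h_0·m_0 + h_0·m_1 = 6(Δ_0 - S'(-1)) = -6 and h_1·m_1 + 2h_1·m_2 = 6(S'(1) - Δ_1) = -18.
Hence m_0 = -16, m_1 = 26, m_2 = -22.
On [0, 1], with S_1(x) = a_1 + b_1·x + c_1·x² + d_1·x³: c_1 = m_1/2 = 13, d_1 = (m_2 - m_1)/(6h_1) = -8, b_1 = Δ_1 - h_1(2m_1 + m_2)/6 = -1.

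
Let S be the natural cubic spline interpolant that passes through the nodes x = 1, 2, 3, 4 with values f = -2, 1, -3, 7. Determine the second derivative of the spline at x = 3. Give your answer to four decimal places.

25.2000

With m_i denoting the second derivative at x_i, h_i = 1, 1, 1, and Δ_i = (y_(i+1) − y_i)/h_i = 3, -4, 10:
  1·m_0 + 4·m_1 + 1·m_2 = 6(Δ_1 - Δ_0) = -42
  1·m_1 + 4·m_2 + 1·m_3 = 6(Δ_2 - Δ_1) = 84
Natural end conditions: m_0 = m_3 = 0.
Hence m_0 = 0, m_1 = -84/5, m_2 = 126/5, m_3 = 0.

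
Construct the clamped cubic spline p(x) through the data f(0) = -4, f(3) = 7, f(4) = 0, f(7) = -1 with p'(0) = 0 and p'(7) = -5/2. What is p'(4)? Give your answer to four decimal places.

Put M_i = p'' at the i-th knot. Here h = (3, 1, 3) and Δ = (11/3, -7, -1/3), so the interior equations h_(i-1)·M_(i-1) + 2(h_(i-1)+h_i)·M_i + h_i·M_(i+1) = 6(Δ_i − Δ_(i-1)) read
  3·M_0 + 8·M_1 + 1·M_2 = 6(Δ_1 - Δ_0) = -64
  1·M_1 + 8·M_2 + 3·M_3 = 6(Δ_2 - Δ_1) = 40
Clamped end conditions give two more equations: 2h_0·M_0 + h_0·M_1 = 6(Δ_0 - p'(0)) = 22 and h_2·M_2 + 2h_2·M_3 = 6(p'(7) - Δ_2) = -13.
Hence M_0 = 1673/165, M_1 = -712/55, M_2 = 503/55, M_3 = -1112/165.
On [4, 7], p'(x) = b_2 + 2c_2·(x - 4) + 3d_2·(x - 4)² with b_2 = Δ_2 - h_2(2M_2 + M_3)/6 = -336/55, c_2 = M_2/2 = 503/110, d_2 = (M_3 - M_2)/(6h_2) = -2621/2970. So p'(4) = -336/55.

-6.1091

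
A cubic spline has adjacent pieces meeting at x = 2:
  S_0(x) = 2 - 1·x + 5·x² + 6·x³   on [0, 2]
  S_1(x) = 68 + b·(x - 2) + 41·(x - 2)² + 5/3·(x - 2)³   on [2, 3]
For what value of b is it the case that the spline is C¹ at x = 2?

S_0'(x) = -1 + 10·x + 18·x², so S_0'(2) = 91. On the right, S_1'(2) = b, so b = 91.

91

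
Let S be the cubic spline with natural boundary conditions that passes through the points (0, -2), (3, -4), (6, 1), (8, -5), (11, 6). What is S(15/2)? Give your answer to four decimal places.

-3.8729

Put m_i = S'' at the i-th knot. Here h = (3, 3, 2, 3) and Δ = (-2/3, 5/3, -3, 11/3), so the interior equations h_(i-1)·m_(i-1) + 2(h_(i-1)+h_i)·m_i + h_i·m_(i+1) = 6(Δ_i − Δ_(i-1)) read
  3·m_0 + 12·m_1 + 3·m_2 = 6(Δ_1 - Δ_0) = 14
  3·m_1 + 10·m_2 + 2·m_3 = 6(Δ_2 - Δ_1) = -28
  2·m_2 + 10·m_3 + 3·m_4 = 6(Δ_3 - Δ_2) = 40
Natural end conditions: m_0 = m_4 = 0.
Forward elimination and back-substitution give m_0 = 0, m_1 = 404/177, m_2 = -790/177, m_3 = 866/177, m_4 = 0.
On [6, 8], S(t) = 1 - 293/177·(t - 6) - 395/177·(t - 6)² + 46/59·(t - 6)³.
With (t - 6) = 3/2: S(15/2) = -457/118.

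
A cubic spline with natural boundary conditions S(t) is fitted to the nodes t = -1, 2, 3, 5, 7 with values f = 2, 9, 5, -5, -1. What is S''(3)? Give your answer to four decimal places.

Put M_i = S'' at the i-th knot. Here h = (3, 1, 2, 2) and Δ = (7/3, -4, -5, 2), so the interior equations h_(i-1)·M_(i-1) + 2(h_(i-1)+h_i)·M_i + h_i·M_(i+1) = 6(Δ_i − Δ_(i-1)) read
  3·M_0 + 8·M_1 + 1·M_2 = 6(Δ_1 - Δ_0) = -38
  1·M_1 + 6·M_2 + 2·M_3 = 6(Δ_2 - Δ_1) = -6
  2·M_2 + 8·M_3 + 2·M_4 = 6(Δ_3 - Δ_2) = 42
Natural end conditions: M_0 = M_4 = 0.
Solving the tridiagonal system: M_0 = 0, M_1 = -385/86, M_2 = -94/43, M_3 = 997/172, M_4 = 0.

-2.1860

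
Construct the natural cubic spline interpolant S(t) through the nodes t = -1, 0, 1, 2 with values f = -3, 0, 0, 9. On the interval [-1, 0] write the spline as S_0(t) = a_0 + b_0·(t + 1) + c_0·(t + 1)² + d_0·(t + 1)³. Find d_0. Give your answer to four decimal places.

Put M_i = S'' at the i-th knot. Here h = (1, 1, 1) and Δ = (3, 0, 9), so the interior equations h_(i-1)·M_(i-1) + 2(h_(i-1)+h_i)·M_i + h_i·M_(i+1) = 6(Δ_i − Δ_(i-1)) read
  1·M_0 + 4·M_1 + 1·M_2 = 6(Δ_1 - Δ_0) = -18
  1·M_1 + 4·M_2 + 1·M_3 = 6(Δ_2 - Δ_1) = 54
Natural end conditions: M_0 = M_3 = 0.
Forward elimination and back-substitution give M_0 = 0, M_1 = -42/5, M_2 = 78/5, M_3 = 0.
On [-1, 0], with S_0(t) = a_0 + b_0·(t + 1) + c_0·(t + 1)² + d_0·(t + 1)³: c_0 = M_0/2 = 0, d_0 = (M_1 - M_0)/(6h_0) = -7/5, b_0 = Δ_0 - h_0(2M_0 + M_1)/6 = 22/5.

-1.4000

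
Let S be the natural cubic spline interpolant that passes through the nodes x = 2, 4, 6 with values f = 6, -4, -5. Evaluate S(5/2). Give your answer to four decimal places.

2.9727

Let M_i = S''(x_i). Step sizes h_i = 2, 2; slopes of the chords Δ_i = (y_(i+1) - y_i)/h_i = -5, -1/2.
  2·M_0 + 8·M_1 + 2·M_2 = 6(Δ_1 - Δ_0) = 27
Natural end conditions: M_0 = M_2 = 0.
Hence M_0 = 0, M_1 = 27/8, M_2 = 0.
On [2, 4], S(x) = 6 - 49/8·(x - 2) + 0·(x - 2)² + 9/32·(x - 2)³.
With (x - 2) = 1/2: S(5/2) = 761/256.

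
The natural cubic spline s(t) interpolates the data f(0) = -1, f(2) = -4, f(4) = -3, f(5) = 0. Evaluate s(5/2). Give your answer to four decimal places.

Write M_i for s''(x_i). With h_i = 2, 2, 1 and divided differences Δ_i = -3/2, 1/2, 3, the continuity of s' gives the tridiagonal system
  2·M_0 + 8·M_1 + 2·M_2 = 6(Δ_1 - Δ_0) = 12
  2·M_1 + 6·M_2 + 1·M_3 = 6(Δ_2 - Δ_1) = 15
Natural end conditions: M_0 = M_3 = 0.
Solving the tridiagonal system: M_0 = 0, M_1 = 21/22, M_2 = 24/11, M_3 = 0.
On [2, 4], s(t) = -4 - 19/22·(t - 2) + 21/44·(t - 2)² + 9/88·(t - 2)³.
With (t - 2) = 1/2: s(5/2) = -3027/704.

-4.2997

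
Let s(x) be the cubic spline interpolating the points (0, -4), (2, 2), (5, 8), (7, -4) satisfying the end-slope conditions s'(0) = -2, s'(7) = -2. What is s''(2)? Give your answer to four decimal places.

Put σ_i = s'' at the i-th knot. Here h = (2, 3, 2) and Δ = (3, 2, -6), so the interior equations h_(i-1)·σ_(i-1) + 2(h_(i-1)+h_i)·σ_i + h_i·σ_(i+1) = 6(Δ_i − Δ_(i-1)) read
  2·σ_0 + 10·σ_1 + 3·σ_2 = 6(Δ_1 - Δ_0) = -6
  3·σ_1 + 10·σ_2 + 2·σ_3 = 6(Δ_2 - Δ_1) = -48
Clamped end conditions give two more equations: 2h_0·σ_0 + h_0·σ_1 = 6(Δ_0 - s'(0)) = 30 and h_2·σ_2 + 2h_2·σ_3 = 6(s'(7) - Δ_2) = 24.
Solving the tridiagonal system: σ_0 = 121/16, σ_1 = -1/8, σ_2 = -53/8, σ_3 = 149/16.

-0.1250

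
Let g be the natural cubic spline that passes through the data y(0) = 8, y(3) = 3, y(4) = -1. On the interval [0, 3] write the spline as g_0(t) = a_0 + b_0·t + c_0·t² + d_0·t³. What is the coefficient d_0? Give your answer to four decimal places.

-0.0972

With M_i denoting the second derivative at x_i, h_i = 3, 1, and Δ_i = (y_(i+1) − y_i)/h_i = -5/3, -4:
  3·M_0 + 8·M_1 + 1·M_2 = 6(Δ_1 - Δ_0) = -14
Natural end conditions: M_0 = M_2 = 0.
Hence M_0 = 0, M_1 = -7/4, M_2 = 0.
On [0, 3], with g_0(t) = a_0 + b_0·t + c_0·t² + d_0·t³: c_0 = M_0/2 = 0, d_0 = (M_1 - M_0)/(6h_0) = -7/72, b_0 = Δ_0 - h_0(2M_0 + M_1)/6 = -19/24.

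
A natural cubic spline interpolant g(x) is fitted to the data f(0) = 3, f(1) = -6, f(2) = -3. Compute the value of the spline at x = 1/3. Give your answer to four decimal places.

Put σ_i = g'' at the i-th knot. Here h = (1, 1) and Δ = (-9, 3), so the interior equations h_(i-1)·σ_(i-1) + 2(h_(i-1)+h_i)·σ_i + h_i·σ_(i+1) = 6(Δ_i − Δ_(i-1)) read
  1·σ_0 + 4·σ_1 + 1·σ_2 = 6(Δ_1 - Δ_0) = 72
Natural end conditions: σ_0 = σ_2 = 0.
Solving: σ_0 = 0, σ_1 = 18, σ_2 = 0.
On [0, 1], g(x) = 3 - 12·x + 0·x² + 3·x³.
With x = 1/3: g(1/3) = -8/9.

-0.8889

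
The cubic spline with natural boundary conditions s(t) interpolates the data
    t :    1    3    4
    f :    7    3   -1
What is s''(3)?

-2

Write M_i for s''(x_i). With h_i = 2, 1 and divided differences Δ_i = -2, -4, the continuity of s' gives the tridiagonal system
  2·M_0 + 6·M_1 + 1·M_2 = 6(Δ_1 - Δ_0) = -12
Natural end conditions: M_0 = M_2 = 0.
Hence M_0 = 0, M_1 = -2, M_2 = 0.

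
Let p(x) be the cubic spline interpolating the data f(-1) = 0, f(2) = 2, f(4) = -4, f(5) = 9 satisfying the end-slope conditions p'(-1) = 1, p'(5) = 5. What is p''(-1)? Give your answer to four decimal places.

Write M_i for p''(x_i). With h_i = 3, 2, 1 and divided differences Δ_i = 2/3, -3, 13, the continuity of p' gives the tridiagonal system
  3·M_0 + 10·M_1 + 2·M_2 = 6(Δ_1 - Δ_0) = -22
  2·M_1 + 6·M_2 + 1·M_3 = 6(Δ_2 - Δ_1) = 96
Clamped end conditions give two more equations: 2h_0·M_0 + h_0·M_1 = 6(Δ_0 - p'(-1)) = -2 and h_2·M_2 + 2h_2·M_3 = 6(p'(5) - Δ_2) = -48.
Hence M_0 = 218/57, M_1 = -158/19, M_2 = 472/19, M_3 = -692/19.

3.8246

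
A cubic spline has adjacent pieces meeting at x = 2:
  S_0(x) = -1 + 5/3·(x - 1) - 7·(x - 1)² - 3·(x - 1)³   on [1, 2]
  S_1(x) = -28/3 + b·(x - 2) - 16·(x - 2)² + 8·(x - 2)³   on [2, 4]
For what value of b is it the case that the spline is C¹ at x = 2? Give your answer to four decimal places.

-21.3333

S_0'(x) = 5/3 - 14·(x - 1) - 9·(x - 1)², so S_0'(2) = -64/3. On the right, S_1'(2) = b, so b = -64/3.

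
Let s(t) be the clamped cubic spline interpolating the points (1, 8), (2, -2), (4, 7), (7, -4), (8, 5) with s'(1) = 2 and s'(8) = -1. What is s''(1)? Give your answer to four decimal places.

-50.2477

Let M_i = s''(x_i). Step sizes h_i = 1, 2, 3, 1; slopes of the chords Δ_i = (y_(i+1) - y_i)/h_i = -10, 9/2, -11/3, 9.
  1·M_0 + 6·M_1 + 2·M_2 = 6(Δ_1 - Δ_0) = 87
  2·M_1 + 10·M_2 + 3·M_3 = 6(Δ_2 - Δ_1) = -49
  3·M_2 + 8·M_3 + 1·M_4 = 6(Δ_3 - Δ_2) = 76
Clamped end conditions give two more equations: 2h_0·M_0 + h_0·M_1 = 6(Δ_0 - s'(1)) = -72 and h_3·M_3 + 2h_3·M_4 = 6(s'(8) - Δ_3) = -60.
Forward elimination and back-substitution give M_0 = -11155/222, M_1 = 3163/111, M_2 = -7487/444, M_3 = 1545/74, M_4 = -5985/148.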